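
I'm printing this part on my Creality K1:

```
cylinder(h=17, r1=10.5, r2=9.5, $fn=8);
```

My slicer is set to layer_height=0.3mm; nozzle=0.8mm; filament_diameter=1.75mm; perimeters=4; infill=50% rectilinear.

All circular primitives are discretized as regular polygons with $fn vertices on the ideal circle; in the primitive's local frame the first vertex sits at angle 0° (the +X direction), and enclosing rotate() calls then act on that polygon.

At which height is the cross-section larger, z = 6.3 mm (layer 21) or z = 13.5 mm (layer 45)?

Layer 21 (z = 6.3): the cone contributes a regular 8-gon of circumradius 10.129 (interpolated between r1=10.5 and r2=9.5 at t=0.371) (area = (8/2)·10.129²·sin(360°/8) = 290.21 mm²). So its area = 290.21 mm². Layer 45 (z = 13.5): the cone contributes a regular 8-gon of circumradius 9.706 (interpolated between r1=10.5 and r2=9.5 at t=0.794) (area = (8/2)·9.706²·sin(360°/8) = 266.45 mm²). So its area = 266.45 mm². Layer 21 is larger (290.21 vs 266.45 mm²).

layer 21 (z = 6.3 mm)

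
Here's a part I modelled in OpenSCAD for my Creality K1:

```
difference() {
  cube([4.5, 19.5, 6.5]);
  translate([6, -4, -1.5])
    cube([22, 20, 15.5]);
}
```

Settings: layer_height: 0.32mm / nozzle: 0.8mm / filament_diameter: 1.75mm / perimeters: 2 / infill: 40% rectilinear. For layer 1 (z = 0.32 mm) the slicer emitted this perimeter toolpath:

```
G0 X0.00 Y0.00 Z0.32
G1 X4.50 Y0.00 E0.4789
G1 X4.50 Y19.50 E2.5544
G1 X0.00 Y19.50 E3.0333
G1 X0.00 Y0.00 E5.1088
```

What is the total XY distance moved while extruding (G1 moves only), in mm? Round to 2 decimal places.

48.00 mm

Sum the Euclidean lengths of each G1 segment: total = 48.00 mm.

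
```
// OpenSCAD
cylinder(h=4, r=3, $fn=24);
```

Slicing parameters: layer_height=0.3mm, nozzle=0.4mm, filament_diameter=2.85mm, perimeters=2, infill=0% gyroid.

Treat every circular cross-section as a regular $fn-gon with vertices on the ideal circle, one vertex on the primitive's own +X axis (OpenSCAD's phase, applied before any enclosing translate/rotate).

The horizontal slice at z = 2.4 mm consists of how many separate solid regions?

1

At z = 2.4 mm: the r=3 cylinder gives a regular 24-gon of circumradius 3 (constant along its height). The result has 1 disconnected region.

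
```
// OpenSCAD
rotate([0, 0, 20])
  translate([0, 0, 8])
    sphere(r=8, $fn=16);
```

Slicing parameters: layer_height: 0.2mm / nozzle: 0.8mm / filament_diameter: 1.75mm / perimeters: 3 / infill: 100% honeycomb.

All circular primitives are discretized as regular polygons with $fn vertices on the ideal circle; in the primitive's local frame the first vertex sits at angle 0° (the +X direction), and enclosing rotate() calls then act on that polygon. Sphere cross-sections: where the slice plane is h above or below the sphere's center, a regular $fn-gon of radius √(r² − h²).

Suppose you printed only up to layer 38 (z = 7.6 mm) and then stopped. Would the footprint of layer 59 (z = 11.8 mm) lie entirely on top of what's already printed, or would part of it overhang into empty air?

Compare the two slices. At z = 7.6: the sphere: section is a regular 16-gon, circumradius = √(r²−h²) = √(8²−0.4²) = 7.990 (area = (16/2)·7.990²·sin(360°/16) = 195.44 mm²); (rotated 20° about Z; rotation is an isometry so areas/perimeters/island counts are preserved). At z = 11.8: the r=8 sphere slices to a regular 16-gon of circumradius 7.040 (√(r²−h²) with h=3.8 from center) (area = (16/2)·7.040²·sin(360°/16) = 151.73 mm²); (whole slice rotated 20° about Z — lengths, areas and connectivity unchanged). Checking containment: the cross-section at z = 11.8 is a subset of the cross-section at z = 7.6.

entirely on top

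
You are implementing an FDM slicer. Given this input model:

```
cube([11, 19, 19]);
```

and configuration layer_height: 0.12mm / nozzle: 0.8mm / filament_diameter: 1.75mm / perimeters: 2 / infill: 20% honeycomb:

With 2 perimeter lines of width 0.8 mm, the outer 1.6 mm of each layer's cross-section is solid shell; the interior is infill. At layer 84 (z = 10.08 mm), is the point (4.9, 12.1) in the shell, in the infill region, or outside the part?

infill

At z = 10.08 mm: the cube is present — its section is the full 11×19 rectangle. Overall, the cross-section is a single solid region. The nearest boundary edge runs (0.00, 19.00)→(0.00, 0.00); distance from the point to it = 4.90 mm. The point is inside the cross-section and 4.90 mm from the nearest boundary — more than the 1.6 mm shell width (2 × 0.8), so it's in the infill interior.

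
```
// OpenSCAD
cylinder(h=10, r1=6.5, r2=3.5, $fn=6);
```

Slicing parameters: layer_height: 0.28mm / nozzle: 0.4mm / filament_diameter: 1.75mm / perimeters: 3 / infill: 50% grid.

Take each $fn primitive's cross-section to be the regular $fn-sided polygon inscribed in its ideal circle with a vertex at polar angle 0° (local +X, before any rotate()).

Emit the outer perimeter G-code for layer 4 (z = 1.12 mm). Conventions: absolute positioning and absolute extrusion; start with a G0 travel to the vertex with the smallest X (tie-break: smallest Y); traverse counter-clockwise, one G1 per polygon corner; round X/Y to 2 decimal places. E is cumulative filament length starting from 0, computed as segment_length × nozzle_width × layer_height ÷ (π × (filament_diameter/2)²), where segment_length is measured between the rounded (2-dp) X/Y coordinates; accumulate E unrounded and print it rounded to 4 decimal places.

G0 X-6.16 Y0.00 Z1.12
G1 X-3.08 Y-5.34 E0.2870
G1 X3.08 Y-5.34 E0.5739
G1 X6.16 Y0.00 E0.8609
G1 X3.08 Y5.34 E1.1480
G1 X-3.08 Y5.34 E1.4348
G1 X-6.16 Y0.00 E1.7219

At z = 1.12 mm: the cone contributes a regular 6-gon of circumradius 6.164 (interpolated between r1=6.5 and r2=3.5 at t=0.112). The outline is a single polygon with 6 vertices. Extrusion per mm of travel: 0.4 × 0.28 / (π × 0.875²) = 0.046564. Accumulating E over each segment gives final E = 1.7219.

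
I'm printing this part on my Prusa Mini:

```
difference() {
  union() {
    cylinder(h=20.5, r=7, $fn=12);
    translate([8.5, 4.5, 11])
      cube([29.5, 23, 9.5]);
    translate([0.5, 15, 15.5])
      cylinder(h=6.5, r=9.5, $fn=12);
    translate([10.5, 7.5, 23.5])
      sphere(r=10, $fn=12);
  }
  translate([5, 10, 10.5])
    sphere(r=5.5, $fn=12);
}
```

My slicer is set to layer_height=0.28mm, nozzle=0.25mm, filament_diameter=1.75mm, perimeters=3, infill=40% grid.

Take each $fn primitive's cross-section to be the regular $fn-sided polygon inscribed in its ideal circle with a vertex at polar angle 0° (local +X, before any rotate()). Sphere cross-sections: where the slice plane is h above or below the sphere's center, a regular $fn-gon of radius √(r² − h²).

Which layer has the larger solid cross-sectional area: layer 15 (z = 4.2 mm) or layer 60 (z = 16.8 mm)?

Layer 15 (z = 4.2): the cylinder: section is a regular 12-gon, circumradius r=7 (area = (12/2)·7.000²·sin(360°/12) = 147.00 mm²); the cube at (8.5, 4.5) does not reach this height (z outside [11, 20.5]); the cylinder at (0.5, 15) is not intersected at this z (z outside [15.5, 22]); the sphere at (10.5, 7.5) is absent (|z−center|=19.300 > r=10); Combining (union): only the r=7 cylinder is present, so the union is just that shape — area = 147.00 mm²; the sphere at (5, 10) is not intersected at this z (|z−center|=6.300 > r=5.5); After the difference (first − rest): none of the subtracted shapes is present at this height, so the result so far is unchanged — area = 147.00 mm². So its area = 147.00 mm². Layer 60 (z = 16.8): the r=7 cylinder gives a regular 12-gon of circumradius 7 (constant along its height) (area = (12/2)·7.000²·sin(360°/12) = 147.00 mm²); the cube at (8.5, 4.5) is present — its section is the full 29.5×23 rectangle (area 678.50 mm²); the cylinder at (0.5, 15): section is a regular 12-gon, circumradius r=9.5 (area = (12/2)·9.500²·sin(360°/12) = 270.75 mm²); the r=10 sphere at (10.5, 7.5) contributes a regular 12-gon of circumradius √(10²−6.7²) = 7.424 (area = (12/2)·7.424²·sin(360°/12) = 165.33 mm²); Taking the union: the regions partially overlap — summed areas 1261.58 mm² minus the doubly-counted overlap 125.68 mm² gives 1135.90 mm² — area = 1135.90 mm²; the sphere at (5, 10) is absent (|z−center|=6.300 > r=5.5); After the difference (first − rest): none of the subtracted shapes is present at this height, so the result so far is unchanged — area = 1135.90 mm². So its area = 1135.90 mm². Layer 60 is larger (1135.90 vs 147.00 mm²).

layer 60 (z = 16.8 mm)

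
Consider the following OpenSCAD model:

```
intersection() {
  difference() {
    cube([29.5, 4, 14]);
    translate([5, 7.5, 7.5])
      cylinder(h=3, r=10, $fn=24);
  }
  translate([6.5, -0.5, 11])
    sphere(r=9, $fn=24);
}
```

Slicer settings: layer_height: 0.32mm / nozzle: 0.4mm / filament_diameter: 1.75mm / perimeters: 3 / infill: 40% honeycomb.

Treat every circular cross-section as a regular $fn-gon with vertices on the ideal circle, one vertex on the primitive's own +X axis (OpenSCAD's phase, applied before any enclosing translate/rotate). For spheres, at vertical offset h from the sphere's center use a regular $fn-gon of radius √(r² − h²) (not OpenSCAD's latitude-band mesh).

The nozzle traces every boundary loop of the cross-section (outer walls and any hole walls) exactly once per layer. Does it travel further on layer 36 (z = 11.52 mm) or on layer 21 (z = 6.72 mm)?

layer 36 (z = 11.52 mm)

Layer 36 (z = 11.52): the cube is present — its section is the full 29.5×4 rectangle (perimeter 67.00 mm); the cylinder at (5, 7.5) is not intersected at this z (z outside [7.5, 10.5]); Subtracting the remaining from the first: none of the subtracted shapes is present at this height, so the 29.5×4 cube is unchanged — boundary = 67.00 mm; the r=9 sphere at (6.5, -0.5) contributes a regular 24-gon of circumradius √(9²−0.52²) = 8.985 (perimeter = 2·24·8.985·sin(180°/24) = 56.29 mm); Keeping only the common overlap: the r=9 sphere at (6.5, -0.5) partially overlaps the result so far; clipping to the common part keeps 59.96 mm² — boundary = 37.89 mm. So its perimeter = 37.89 mm. Layer 21 (z = 6.72): the 29.5×4 cube contributes its full rectangle (perimeter 67.00 mm); the cylinder at (5, 7.5) is absent (z outside [7.5, 10.5]); Taking the first minus the rest: none of the subtracted shapes is present at this height, so the 29.5×4 cube is unchanged — boundary = 67.00 mm; the r=9 sphere at (6.5, -0.5) contributes a regular 24-gon of circumradius √(9²−4.28²) = 7.917 (perimeter = 2·24·7.917·sin(180°/24) = 49.60 mm); Keeping only the common overlap: the r=9 sphere at (6.5, -0.5) partially overlaps the result so far; clipping to the common part keeps 55.45 mm² — boundary = 35.57 mm. So its perimeter = 35.57 mm. Layer 36 is larger (37.89 vs 35.57 mm).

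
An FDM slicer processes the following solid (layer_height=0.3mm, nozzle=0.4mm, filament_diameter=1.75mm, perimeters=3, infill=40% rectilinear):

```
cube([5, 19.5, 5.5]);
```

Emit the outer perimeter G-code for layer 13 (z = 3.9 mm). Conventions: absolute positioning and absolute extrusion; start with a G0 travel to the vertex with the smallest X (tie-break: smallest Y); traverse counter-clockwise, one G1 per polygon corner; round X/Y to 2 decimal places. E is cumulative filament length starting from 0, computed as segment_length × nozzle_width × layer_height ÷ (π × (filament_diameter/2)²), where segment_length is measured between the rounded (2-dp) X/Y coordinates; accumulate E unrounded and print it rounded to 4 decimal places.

At z = 3.9 mm: the cube (footprint 5×19.5) is included at this height. The outline is a single polygon with 4 vertices. Extrusion per mm of travel: 0.4 × 0.3 / (π × 0.875²) = 0.049890. Accumulating E over each segment gives final E = 2.4446.

G0 X0.00 Y0.00 Z3.90
G1 X5.00 Y0.00 E0.2495
G1 X5.00 Y19.50 E1.2223
G1 X0.00 Y19.50 E1.4718
G1 X0.00 Y0.00 E2.4446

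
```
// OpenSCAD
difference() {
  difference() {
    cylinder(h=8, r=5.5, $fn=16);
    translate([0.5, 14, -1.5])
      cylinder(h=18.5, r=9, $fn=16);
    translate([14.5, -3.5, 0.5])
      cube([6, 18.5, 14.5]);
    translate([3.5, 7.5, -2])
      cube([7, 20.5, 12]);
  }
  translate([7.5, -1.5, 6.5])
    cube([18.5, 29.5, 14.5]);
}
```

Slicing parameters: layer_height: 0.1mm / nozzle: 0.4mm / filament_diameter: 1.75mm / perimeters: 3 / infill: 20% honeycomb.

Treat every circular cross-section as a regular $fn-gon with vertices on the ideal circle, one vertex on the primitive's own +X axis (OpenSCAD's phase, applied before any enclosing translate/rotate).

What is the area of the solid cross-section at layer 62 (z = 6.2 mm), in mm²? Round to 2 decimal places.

92.01 mm²

At z = 6.2 mm: the cylinder: section is a regular 16-gon, circumradius r=5.5 (area = (16/2)·5.500²·sin(360°/16) = 92.61 mm²); the r=9 cylinder at (0.5, 14) contributes a regular 16-gon of circumradius 9 (area = (16/2)·9.000²·sin(360°/16) = 247.98 mm²); the cube at (14.5, -3.5) is present — its section is the full 6×18.5 rectangle (area 111.00 mm²); the 7×20.5 cube at (3.5, 7.5) contributes its full rectangle (area 143.50 mm²); Subtracting the remaining from the first: starting from the r=5.5 cylinder (92.61 mm²), the r=9 cylinder at (0.5, 14) partially overlaps it — only the 0.60 mm² overlap (of its 247.98 mm²) is removed, clipping the outline; the 6×18.5 cube at (14.5, -3.5) misses the remaining region (no effect); the 7×20.5 cube at (3.5, 7.5) misses the remaining region (no effect) — area = 92.01 mm²; the cube at (7.5, -1.5) is absent (z outside [6.5, 21]); Taking the first minus the rest: none of the subtracted shapes is present at this height, so the result so far is unchanged — area = 92.01 mm². Overall, the cross-section is a single solid region. Net area = 92.01 mm².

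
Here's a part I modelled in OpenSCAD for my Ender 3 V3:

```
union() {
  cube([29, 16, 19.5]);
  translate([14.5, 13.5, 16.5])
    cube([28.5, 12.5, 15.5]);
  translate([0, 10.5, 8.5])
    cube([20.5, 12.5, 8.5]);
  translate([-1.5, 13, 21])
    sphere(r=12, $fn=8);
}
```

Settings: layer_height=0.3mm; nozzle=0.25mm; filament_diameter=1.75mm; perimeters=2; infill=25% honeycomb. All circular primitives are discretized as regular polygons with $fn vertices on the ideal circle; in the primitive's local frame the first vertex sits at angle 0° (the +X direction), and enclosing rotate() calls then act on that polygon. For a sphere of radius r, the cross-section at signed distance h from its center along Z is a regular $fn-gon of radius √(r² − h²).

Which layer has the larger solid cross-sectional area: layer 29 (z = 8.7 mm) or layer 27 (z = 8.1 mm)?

Layer 29 (z = 8.7): the 29×16 cube contributes its full rectangle (area 464.00 mm²); the cube at (14.5, 13.5) is not intersected at this z (z outside [16.5, 32]); the cube at (0, 10.5) is present — its section is the full 20.5×12.5 rectangle (area 256.25 mm²); the sphere at (-1.5, 13) is absent (|z−center|=12.300 > r=12); Combining (union): the regions partially overlap — summed areas 720.25 mm² minus the doubly-counted overlap 112.75 mm² gives 607.50 mm² — area = 607.50 mm². So its area = 607.50 mm². Layer 27 (z = 8.1): the cube is present — its section is the full 29×16 rectangle (area 464.00 mm²); the cube at (14.5, 13.5) is not intersected at this z (z outside [16.5, 32]); the cube at (0, 10.5) is absent (z outside [8.5, 17]); the sphere at (-1.5, 13) is not intersected at this z (|z−center|=12.900 > r=12); Combining (union): only the 29×16 cube is present, so the union is just that shape — area = 464.00 mm². So its area = 464.00 mm². Layer 29 is larger (607.50 vs 464.00 mm²).

layer 29 (z = 8.7 mm)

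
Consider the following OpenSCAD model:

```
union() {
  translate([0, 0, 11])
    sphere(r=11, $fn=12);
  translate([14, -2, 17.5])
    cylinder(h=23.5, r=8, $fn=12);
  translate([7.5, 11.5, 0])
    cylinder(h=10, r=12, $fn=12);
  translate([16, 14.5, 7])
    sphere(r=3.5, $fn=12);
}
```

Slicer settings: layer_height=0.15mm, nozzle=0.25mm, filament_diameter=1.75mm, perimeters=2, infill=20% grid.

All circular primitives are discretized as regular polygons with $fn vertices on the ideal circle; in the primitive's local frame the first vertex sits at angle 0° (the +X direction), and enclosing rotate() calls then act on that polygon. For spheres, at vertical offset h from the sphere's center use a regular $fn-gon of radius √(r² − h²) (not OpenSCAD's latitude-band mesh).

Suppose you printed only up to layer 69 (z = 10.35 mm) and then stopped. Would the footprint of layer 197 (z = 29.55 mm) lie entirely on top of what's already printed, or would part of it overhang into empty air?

part overhangs

Compare the two slices. At z = 10.35: the sphere: section is a regular 12-gon, circumradius = √(r²−h²) = √(11²−0.65²) = 10.981 (area = (12/2)·10.981²·sin(360°/12) = 361.73 mm²); the cylinder at (14, -2) does not reach this height (z outside [17.5, 41]); the cylinder at (7.5, 11.5) is not intersected at this z (z outside [0, 10]); the r=3.5 sphere at (16, 14.5) contributes a regular 12-gon of circumradius √(3.5²−3.35²) = 1.014 (area = (12/2)·1.014²·sin(360°/12) = 3.08 mm²); Taking the union: the 2 present regions are separate (no shared area or edge), so areas and boundary lengths simply add and each stays a separate island — area = 364.82 mm². At z = 29.55: the sphere is not intersected at this z (|z−center|=18.550 > r=11); the r=8 cylinder at (14, -2) gives a regular 12-gon of circumradius 8 (constant along its height) (area = (12/2)·8.000²·sin(360°/12) = 192.00 mm²); the cylinder at (7.5, 11.5) does not reach this height (z outside [0, 10]); the sphere at (16, 14.5) is absent (|z−center|=22.550 > r=3.5); Taking the union: only the r=8 cylinder at (14, -2) is present, so the union is just that shape — area = 192.00 mm². Checking containment: at z = 29.55 the cross-section extends beyond the z = 10.35 cross-section by about 156.48 mm².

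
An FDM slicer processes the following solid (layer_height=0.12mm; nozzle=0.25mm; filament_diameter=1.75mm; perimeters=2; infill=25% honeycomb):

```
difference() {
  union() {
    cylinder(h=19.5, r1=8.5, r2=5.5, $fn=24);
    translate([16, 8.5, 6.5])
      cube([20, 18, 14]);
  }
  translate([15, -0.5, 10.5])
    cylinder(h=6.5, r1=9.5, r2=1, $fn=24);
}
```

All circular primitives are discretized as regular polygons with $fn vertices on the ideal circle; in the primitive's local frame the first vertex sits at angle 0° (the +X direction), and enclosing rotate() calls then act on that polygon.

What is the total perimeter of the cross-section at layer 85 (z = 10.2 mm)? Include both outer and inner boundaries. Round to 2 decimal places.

119.42 mm

At z = 10.2 mm: the cone contributes a regular 24-gon of circumradius 6.931 (interpolated between r1=8.5 and r2=5.5 at t=0.523) (perimeter = 2·24·6.931·sin(180°/24) = 43.42 mm); the cube at (16, 8.5) (footprint 20×18) is included at this height (perimeter 76.00 mm); Combining (union): the 2 present regions are separate (no shared area or edge), so areas and boundary lengths simply add and each stays a separate island — boundary = 119.42 mm; the cone at (15, -0.5) is not intersected at this z (z outside [10.5, 17]); Taking the first minus the rest: none of the subtracted shapes is present at this height, so the result so far is unchanged — boundary = 119.42 mm. Overall, the cross-section has 2 separate islands. Total boundary length (outer) = 119.42 mm.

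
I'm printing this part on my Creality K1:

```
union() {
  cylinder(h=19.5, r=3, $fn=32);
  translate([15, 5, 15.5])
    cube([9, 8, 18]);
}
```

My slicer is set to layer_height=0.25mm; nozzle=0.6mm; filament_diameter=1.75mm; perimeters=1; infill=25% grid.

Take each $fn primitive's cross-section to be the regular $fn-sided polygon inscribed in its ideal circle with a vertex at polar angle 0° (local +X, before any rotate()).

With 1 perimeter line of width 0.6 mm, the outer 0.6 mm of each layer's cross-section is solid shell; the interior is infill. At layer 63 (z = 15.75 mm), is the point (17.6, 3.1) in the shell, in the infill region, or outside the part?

At z = 15.75 mm: the r=3 cylinder contributes a regular 32-gon of circumradius 3; the cube at (15, 5) (footprint 9×8) is included at this height; Taking the union: the 2 present regions are separate (no shared area or edge), so areas and boundary lengths simply add and each stays a separate island — 2 connected regions. Overall, the cross-section has 2 separate islands. The nearest boundary edge runs (24.00, 5.00)→(15.00, 5.00); distance from the point to it = 1.90 mm. The point is not inside any of the regions above, so it lies outside the cross-section (1.90 mm from the nearest boundary).

outside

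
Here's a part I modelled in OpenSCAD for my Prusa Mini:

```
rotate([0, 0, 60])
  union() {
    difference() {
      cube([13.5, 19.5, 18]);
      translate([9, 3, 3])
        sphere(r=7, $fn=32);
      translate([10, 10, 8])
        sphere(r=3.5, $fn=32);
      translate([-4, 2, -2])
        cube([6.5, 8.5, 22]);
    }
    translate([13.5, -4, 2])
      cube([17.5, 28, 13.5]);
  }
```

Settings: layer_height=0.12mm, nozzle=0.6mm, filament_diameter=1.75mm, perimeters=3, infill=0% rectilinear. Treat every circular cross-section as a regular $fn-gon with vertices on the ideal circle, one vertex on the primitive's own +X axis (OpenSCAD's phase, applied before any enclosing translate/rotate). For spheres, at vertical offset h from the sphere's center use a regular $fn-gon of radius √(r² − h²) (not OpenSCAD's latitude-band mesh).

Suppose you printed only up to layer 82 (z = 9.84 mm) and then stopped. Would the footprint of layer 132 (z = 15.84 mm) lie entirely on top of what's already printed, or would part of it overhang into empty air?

Compare the two slices. At z = 9.84: the cube (footprint 13.5×19.5) is included at this height (area 263.25 mm²); the sphere at (9, 3): section is a regular 32-gon, circumradius = √(r²−h²) = √(7²−6.84²) = 1.488 (area = (32/2)·1.488²·sin(360°/32) = 6.91 mm²); the sphere at (10, 10): section is a regular 32-gon, circumradius = √(r²−h²) = √(3.5²−1.84²) = 2.977 (area = (32/2)·2.977²·sin(360°/32) = 27.67 mm²); the cube at (-4, 2) is present — its section is the full 6.5×8.5 rectangle (area 55.25 mm²); Taking the first minus the rest: starting from the 13.5×19.5 cube (263.25 mm²), the r=7 sphere at (9, 3) lies wholly inside it (removes its full 6.91 mm² and its 9.33 mm outline becomes a hole wall); the r=3.5 sphere at (10, 10) lies wholly inside it (removes its full 27.67 mm² and its 18.68 mm outline becomes a hole wall); the 6.5×8.5 cube at (-4, 2) partially overlaps it — only the 21.25 mm² overlap (of its 55.25 mm²) is removed, clipping the outline — area = 207.42 mm²; the cube at (13.5, -4) is present — its section is the full 17.5×28 rectangle (area 490.00 mm²); Merging all regions: the 2 present regions share edge segments without overlapping in area, so areas simply add but the touching pieces fuse into one outline (the shared edge portions become interior and drop out of the boundary) — area = 697.42 mm²; (whole slice rotated 60° about Z — lengths, areas and connectivity unchanged). At z = 15.84: the 13.5×19.5 cube contributes its full rectangle (area 263.25 mm²); the sphere at (9, 3) does not reach this height (|z−center|=12.840 > r=7); the sphere at (10, 10) is not intersected at this z (|z−center|=7.840 > r=3.5); the 6.5×8.5 cube at (-4, 2) contributes its full rectangle (area 55.25 mm²); Taking the first minus the rest: starting from the 13.5×19.5 cube (263.25 mm²), the 6.5×8.5 cube at (-4, 2) partially overlaps it — only the 21.25 mm² overlap (of its 55.25 mm²) is removed, clipping the outline — area = 242.00 mm²; the cube at (13.5, -4) does not reach this height (z outside [2, 15.5]); Combining (union): only the result so far is present, so the union is just that shape — area = 242.00 mm²; (rotated 60° about Z; rotation is an isometry so areas/perimeters/island counts are preserved). Checking containment: at z = 15.84 the cross-section extends beyond the z = 9.84 cross-section by about 34.58 mm².

part overhangs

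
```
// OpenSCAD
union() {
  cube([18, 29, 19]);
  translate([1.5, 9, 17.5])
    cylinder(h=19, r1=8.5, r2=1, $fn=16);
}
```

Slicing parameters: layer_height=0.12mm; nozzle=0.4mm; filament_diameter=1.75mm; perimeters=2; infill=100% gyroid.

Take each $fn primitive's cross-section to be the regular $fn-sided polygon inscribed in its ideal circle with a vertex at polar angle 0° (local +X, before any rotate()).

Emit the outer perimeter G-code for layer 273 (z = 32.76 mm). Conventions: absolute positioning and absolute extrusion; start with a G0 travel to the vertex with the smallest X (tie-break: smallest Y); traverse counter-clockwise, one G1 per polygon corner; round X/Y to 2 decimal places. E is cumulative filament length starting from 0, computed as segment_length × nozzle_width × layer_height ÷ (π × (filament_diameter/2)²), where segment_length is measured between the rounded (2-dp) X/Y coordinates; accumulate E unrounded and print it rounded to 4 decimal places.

G0 X-0.98 Y9.00 Z32.76
G1 X-0.79 Y8.05 E0.0193
G1 X-0.25 Y7.25 E0.0386
G1 X0.55 Y6.71 E0.0579
G1 X1.50 Y6.52 E0.0772
G1 X2.45 Y6.71 E0.0965
G1 X3.25 Y7.25 E0.1158
G1 X3.79 Y8.05 E0.1350
G1 X3.98 Y9.00 E0.1544
G1 X3.79 Y9.95 E0.1737
G1 X3.25 Y10.75 E0.1930
G1 X2.45 Y11.29 E0.2122
G1 X1.50 Y11.48 E0.2316
G1 X0.55 Y11.29 E0.2509
G1 X-0.25 Y10.75 E0.2702
G1 X-0.79 Y9.95 E0.2894
G1 X-0.98 Y9.00 E0.3088

At z = 32.76 mm: the cube is not intersected at this z (z outside [0, 19]); the cone at (1.5, 9): at t=0.803 of its height the radius interpolates to r₁+(r₂−r₁)t = 2.476, giving a regular 16-gon of that circumradius; Taking the union: only the cone at (1.5, 9) is present, so the union is just that shape — 1 connected region. The outline is a single polygon with 16 vertices. Extrusion per mm of travel: 0.4 × 0.12 / (π × 0.875²) = 0.019956. Accumulating E over each segment gives final E = 0.3088.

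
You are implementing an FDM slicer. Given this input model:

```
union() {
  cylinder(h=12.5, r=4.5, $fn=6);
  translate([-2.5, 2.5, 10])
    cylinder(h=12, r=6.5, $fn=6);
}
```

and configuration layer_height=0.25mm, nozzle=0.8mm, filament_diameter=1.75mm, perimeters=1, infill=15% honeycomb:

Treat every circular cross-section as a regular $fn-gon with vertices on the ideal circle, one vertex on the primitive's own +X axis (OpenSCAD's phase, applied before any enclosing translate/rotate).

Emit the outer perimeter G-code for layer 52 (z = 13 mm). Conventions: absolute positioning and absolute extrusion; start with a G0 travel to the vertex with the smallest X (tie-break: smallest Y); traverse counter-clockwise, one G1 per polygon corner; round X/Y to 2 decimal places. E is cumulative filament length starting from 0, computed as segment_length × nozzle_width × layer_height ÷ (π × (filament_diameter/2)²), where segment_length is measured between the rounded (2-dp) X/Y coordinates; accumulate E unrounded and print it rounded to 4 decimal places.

G0 X-9.00 Y2.50 Z13.00
G1 X-5.75 Y-3.13 E0.5405
G1 X0.75 Y-3.13 E1.0810
G1 X4.00 Y2.50 E1.6216
G1 X0.75 Y8.13 E2.1621
G1 X-5.75 Y8.13 E2.7026
G1 X-9.00 Y2.50 E3.2431

At z = 13 mm: the cylinder does not reach this height (z outside [0, 12.5]); the r=6.5 cylinder at (-2.5, 2.5) contributes a regular 6-gon of circumradius 6.5; Merging all regions: only the r=6.5 cylinder at (-2.5, 2.5) is present, so the union is just that shape — 1 connected region. The outline is a single polygon with 6 vertices. Extrusion per mm of travel: 0.8 × 0.25 / (π × 0.875²) = 0.083150. Accumulating E over each segment gives final E = 3.2431.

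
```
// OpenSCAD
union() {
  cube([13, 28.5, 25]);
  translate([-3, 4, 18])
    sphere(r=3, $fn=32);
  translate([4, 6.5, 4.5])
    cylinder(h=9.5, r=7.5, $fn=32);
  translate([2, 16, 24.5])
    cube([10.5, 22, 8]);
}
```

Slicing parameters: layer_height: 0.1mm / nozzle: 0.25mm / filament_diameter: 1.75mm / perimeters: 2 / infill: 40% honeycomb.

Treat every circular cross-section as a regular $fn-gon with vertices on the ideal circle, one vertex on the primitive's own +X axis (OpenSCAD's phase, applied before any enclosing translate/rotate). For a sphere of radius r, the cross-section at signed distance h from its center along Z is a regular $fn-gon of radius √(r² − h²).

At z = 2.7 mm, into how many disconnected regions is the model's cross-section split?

At z = 2.7 mm: the cube is present — its section is the full 13×28.5 rectangle; the sphere at (-3, 4) is not intersected at this z (|z−center|=15.300 > r=3); the cylinder at (4, 6.5) is absent (z outside [4.5, 14]); the cube at (2, 16) is absent (z outside [24.5, 32.5]); Merging all regions: only the 13×28.5 cube is present, so the union is just that shape — 1 connected region. The result has 1 disconnected region.

1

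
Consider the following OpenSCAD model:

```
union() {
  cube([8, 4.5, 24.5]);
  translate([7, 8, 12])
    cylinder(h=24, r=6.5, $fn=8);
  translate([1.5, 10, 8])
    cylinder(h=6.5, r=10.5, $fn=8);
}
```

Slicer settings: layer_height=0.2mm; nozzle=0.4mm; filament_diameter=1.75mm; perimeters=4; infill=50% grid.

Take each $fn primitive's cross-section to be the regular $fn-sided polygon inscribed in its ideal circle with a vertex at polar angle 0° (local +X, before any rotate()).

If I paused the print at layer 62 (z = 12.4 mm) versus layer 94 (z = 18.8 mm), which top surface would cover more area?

Layer 62 (z = 12.4): the 8×4.5 cube contributes its full rectangle (area 36.00 mm²); the r=6.5 cylinder at (7, 8) gives a regular 8-gon of circumradius 6.5 (constant along its height) (area = (8/2)·6.500²·sin(360°/8) = 119.50 mm²); the cylinder at (1.5, 10): section is a regular 8-gon, circumradius r=10.5 (area = (8/2)·10.500²·sin(360°/8) = 311.83 mm²); Merging all regions: the regions partially overlap — summed areas 467.34 mm² minus the doubly-counted overlap 132.53 mm² gives 334.81 mm² — area = 334.81 mm². So its area = 334.81 mm². Layer 94 (z = 18.8): the cube (footprint 8×4.5) is included at this height (area 36.00 mm²); the r=6.5 cylinder at (7, 8) contributes a regular 8-gon of circumradius 6.5 (area = (8/2)·6.500²·sin(360°/8) = 119.50 mm²); the cylinder at (1.5, 10) is absent (z outside [8, 14.5]); Merging all regions: the regions partially overlap — summed areas 155.50 mm² minus the doubly-counted overlap 12.46 mm² gives 143.05 mm² — area = 143.05 mm². So its area = 143.05 mm². Layer 62 is larger (334.81 vs 143.05 mm²).

layer 62 (z = 12.4 mm)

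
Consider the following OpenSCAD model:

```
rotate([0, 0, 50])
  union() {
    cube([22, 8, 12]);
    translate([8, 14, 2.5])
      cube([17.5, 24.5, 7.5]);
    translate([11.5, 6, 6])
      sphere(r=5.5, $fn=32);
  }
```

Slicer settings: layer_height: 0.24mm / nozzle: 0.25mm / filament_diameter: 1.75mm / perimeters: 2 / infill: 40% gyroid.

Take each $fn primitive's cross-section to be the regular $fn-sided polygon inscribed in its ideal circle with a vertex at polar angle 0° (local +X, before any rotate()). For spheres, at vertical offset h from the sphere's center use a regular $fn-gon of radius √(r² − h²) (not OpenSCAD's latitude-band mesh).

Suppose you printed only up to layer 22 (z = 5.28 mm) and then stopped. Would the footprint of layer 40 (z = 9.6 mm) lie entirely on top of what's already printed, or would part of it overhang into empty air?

entirely on top

Compare the two slices. At z = 5.28: the 22×8 cube contributes its full rectangle (area 176.00 mm²); the cube at (8, 14) (footprint 17.5×24.5) is included at this height (area 428.75 mm²); the sphere at (11.5, 6): section is a regular 32-gon, circumradius = √(r²−h²) = √(5.5²−0.72²) = 5.453 (area = (32/2)·5.453²·sin(360°/32) = 92.81 mm²); Combining (union): the regions partially overlap — summed areas 697.56 mm² minus the doubly-counted overlap 67.64 mm² gives 629.92 mm² — area = 629.92 mm²; (whole slice rotated 50° about Z — lengths, areas and connectivity unchanged). At z = 9.6: the 22×8 cube contributes its full rectangle (area 176.00 mm²); the cube at (8, 14) is present — its section is the full 17.5×24.5 rectangle (area 428.75 mm²); the r=5.5 sphere at (11.5, 6) slices to a regular 32-gon of circumradius 4.158 (√(r²−h²) with h=3.6 from center) (area = (32/2)·4.158²·sin(360°/32) = 53.97 mm²); Merging all regions: the regions partially overlap — summed areas 658.72 mm² minus the doubly-counted overlap 42.90 mm² gives 615.82 mm² — area = 615.82 mm²; (rotated 50° about Z; rotation is an isometry so areas/perimeters/island counts are preserved). Checking containment: the cross-section at z = 9.6 is a subset of the cross-section at z = 5.28.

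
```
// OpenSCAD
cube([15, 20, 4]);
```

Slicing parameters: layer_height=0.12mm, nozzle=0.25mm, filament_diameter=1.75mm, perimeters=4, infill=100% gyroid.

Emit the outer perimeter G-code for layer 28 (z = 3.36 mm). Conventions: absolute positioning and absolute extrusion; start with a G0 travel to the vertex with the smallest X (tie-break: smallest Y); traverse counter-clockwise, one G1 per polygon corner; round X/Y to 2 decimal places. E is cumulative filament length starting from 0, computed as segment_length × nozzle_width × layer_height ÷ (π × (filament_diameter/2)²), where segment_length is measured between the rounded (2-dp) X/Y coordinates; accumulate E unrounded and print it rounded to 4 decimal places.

At z = 3.36 mm: the cube (footprint 15×20) is included at this height. The outline is a single polygon with 4 vertices. Extrusion per mm of travel: 0.25 × 0.12 / (π × 0.875²) = 0.012473. Accumulating E over each segment gives final E = 0.8731.

G0 X0.00 Y0.00 Z3.36
G1 X15.00 Y0.00 E0.1871
G1 X15.00 Y20.00 E0.4365
G1 X0.00 Y20.00 E0.6236
G1 X0.00 Y0.00 E0.8731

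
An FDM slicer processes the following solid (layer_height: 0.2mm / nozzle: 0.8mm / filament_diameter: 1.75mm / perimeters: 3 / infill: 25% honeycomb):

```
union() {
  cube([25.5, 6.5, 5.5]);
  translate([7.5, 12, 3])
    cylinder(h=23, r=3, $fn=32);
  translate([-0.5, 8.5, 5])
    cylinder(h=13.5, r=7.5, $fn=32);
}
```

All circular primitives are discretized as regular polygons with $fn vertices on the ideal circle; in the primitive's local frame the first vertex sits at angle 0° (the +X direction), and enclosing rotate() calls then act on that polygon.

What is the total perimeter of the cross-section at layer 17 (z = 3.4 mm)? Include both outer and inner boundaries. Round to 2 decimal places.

82.82 mm

At z = 3.4 mm: the cube (footprint 25.5×6.5) is included at this height (perimeter 64.00 mm); the r=3 cylinder at (7.5, 12) gives a regular 32-gon of circumradius 3 (constant along its height) (perimeter = 2·32·3.000·sin(180°/32) = 18.82 mm); the cylinder at (-0.5, 8.5) does not reach this height (z outside [5, 18.5]); Combining (union): the 2 present regions are separate (no shared area or edge), so areas and boundary lengths simply add and each stays a separate island — boundary = 82.82 mm. Overall, the cross-section has 2 separate islands. Total boundary length (outer) = 82.82 mm.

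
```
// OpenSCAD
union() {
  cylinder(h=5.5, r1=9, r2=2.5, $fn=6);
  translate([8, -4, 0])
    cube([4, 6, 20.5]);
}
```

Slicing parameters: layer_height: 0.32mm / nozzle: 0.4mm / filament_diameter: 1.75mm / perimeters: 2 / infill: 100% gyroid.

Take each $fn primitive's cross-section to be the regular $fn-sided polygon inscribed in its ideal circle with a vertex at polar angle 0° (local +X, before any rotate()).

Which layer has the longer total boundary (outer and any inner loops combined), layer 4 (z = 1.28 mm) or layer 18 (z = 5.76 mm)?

layer 4 (z = 1.28 mm)

Layer 4 (z = 1.28): the cone (r1=9→r2=2.5) has section circumradius 7.487 here — a regular 6-gon (perimeter = 2·6·7.487·sin(180°/6) = 44.92 mm); the 4×6 cube at (8, -4) contributes its full rectangle (perimeter 20.00 mm); Combining (union): the 2 present regions are separate (no shared area or edge), so areas and boundary lengths simply add and each stays a separate island — boundary = 64.92 mm. So its perimeter = 64.92 mm. Layer 18 (z = 5.76): the cone is not intersected at this z (z outside [0, 5.5]); the cube at (8, -4) is present — its section is the full 4×6 rectangle (perimeter 20.00 mm); Taking the union: only the 4×6 cube at (8, -4) is present, so the union is just that shape — boundary = 20.00 mm. So its perimeter = 20.00 mm. Layer 4 is larger (64.92 vs 20.00 mm).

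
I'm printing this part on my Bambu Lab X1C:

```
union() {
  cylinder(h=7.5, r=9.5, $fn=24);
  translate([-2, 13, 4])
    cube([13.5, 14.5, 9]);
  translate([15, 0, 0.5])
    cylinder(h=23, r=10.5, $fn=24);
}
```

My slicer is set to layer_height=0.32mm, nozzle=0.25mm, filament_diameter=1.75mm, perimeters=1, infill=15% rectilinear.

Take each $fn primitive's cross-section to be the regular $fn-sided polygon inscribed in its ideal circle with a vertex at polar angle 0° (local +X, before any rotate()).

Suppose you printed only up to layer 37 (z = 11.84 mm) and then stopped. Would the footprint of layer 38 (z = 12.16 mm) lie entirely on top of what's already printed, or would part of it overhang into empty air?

Compare the two slices. At z = 11.84: the cylinder does not reach this height (z outside [0, 7.5]); the cube at (-2, 13) is present — its section is the full 13.5×14.5 rectangle (area 195.75 mm²); the r=10.5 cylinder at (15, 0) contributes a regular 24-gon of circumradius 10.5 (area = (24/2)·10.500²·sin(360°/24) = 342.42 mm²); Combining (union): the 2 present regions are separate (no shared area or edge), so areas and boundary lengths simply add and each stays a separate island — area = 538.17 mm². At z = 12.16: the cylinder is not intersected at this z (z outside [0, 7.5]); the cube at (-2, 13) is present — its section is the full 13.5×14.5 rectangle (area 195.75 mm²); the r=10.5 cylinder at (15, 0) gives a regular 24-gon of circumradius 10.5 (constant along its height) (area = (24/2)·10.500²·sin(360°/24) = 342.42 mm²); Merging all regions: the 2 present regions are separate (no shared area or edge), so areas and boundary lengths simply add and each stays a separate island — area = 538.17 mm². Checking containment: the cross-section at z = 12.16 is a subset of the cross-section at z = 11.84.

entirely on top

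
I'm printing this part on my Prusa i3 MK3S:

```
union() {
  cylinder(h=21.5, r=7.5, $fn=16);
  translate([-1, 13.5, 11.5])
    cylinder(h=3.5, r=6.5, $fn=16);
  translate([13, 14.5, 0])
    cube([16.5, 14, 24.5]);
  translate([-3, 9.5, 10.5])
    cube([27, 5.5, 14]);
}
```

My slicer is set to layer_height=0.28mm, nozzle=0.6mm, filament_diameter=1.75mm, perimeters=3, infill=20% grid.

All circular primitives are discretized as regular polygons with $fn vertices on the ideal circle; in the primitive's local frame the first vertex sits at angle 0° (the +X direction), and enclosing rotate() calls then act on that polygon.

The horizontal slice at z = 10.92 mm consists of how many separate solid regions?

2

At z = 10.92 mm: the r=7.5 cylinder contributes a regular 16-gon of circumradius 7.5; the cylinder at (-1, 13.5) is absent (z outside [11.5, 15]); the cube at (13, 14.5) is present — its section is the full 16.5×14 rectangle; the cube at (-3, 9.5) (footprint 27×5.5) is included at this height; Merging all regions: the regions partially overlap (shared area 5.50 mm²), so overlapping operands fuse into one piece — 2 connected regions. The result has 2 disconnected regions.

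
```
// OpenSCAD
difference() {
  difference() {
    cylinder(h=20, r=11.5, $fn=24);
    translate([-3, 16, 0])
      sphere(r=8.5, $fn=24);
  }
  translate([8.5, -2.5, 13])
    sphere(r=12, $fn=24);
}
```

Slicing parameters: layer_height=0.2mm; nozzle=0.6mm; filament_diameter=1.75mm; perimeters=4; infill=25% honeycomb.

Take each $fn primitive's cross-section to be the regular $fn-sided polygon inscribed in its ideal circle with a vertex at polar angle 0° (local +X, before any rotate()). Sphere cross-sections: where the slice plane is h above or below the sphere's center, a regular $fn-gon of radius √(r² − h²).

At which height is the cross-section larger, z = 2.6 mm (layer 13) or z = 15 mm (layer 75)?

Layer 13 (z = 2.6): the cylinder: section is a regular 24-gon, circumradius r=11.5 (area = (24/2)·11.500²·sin(360°/24) = 410.75 mm²); the r=8.5 sphere at (-3, 16) contributes a regular 24-gon of circumradius √(8.5²−2.6²) = 8.093 (area = (24/2)·8.093²·sin(360°/24) = 203.40 mm²); After the difference (first − rest): starting from the r=11.5 cylinder (410.75 mm²), the r=8.5 sphere at (-3, 16) partially overlaps it — only the 22.82 mm² overlap (of its 203.40 mm²) is removed, clipping the outline — area = 387.92 mm²; the r=12 sphere at (8.5, -2.5) slices to a regular 24-gon of circumradius 5.987 (√(r²−h²) with h=10.4 from center) (area = (24/2)·5.987²·sin(360°/24) = 111.31 mm²); Subtracting the remaining from the first: starting from the result so far (387.92 mm²), the r=12 sphere at (8.5, -2.5) partially overlaps it — only the 79.84 mm² overlap (of its 111.31 mm²) is removed, clipping the outline — area = 308.09 mm². So its area = 308.09 mm². Layer 75 (z = 15): the cylinder: section is a regular 24-gon, circumradius r=11.5 (area = (24/2)·11.500²·sin(360°/24) = 410.75 mm²); the sphere at (-3, 16) does not reach this height (|z−center|=15.000 > r=8.5); Taking the first minus the rest: none of the subtracted shapes is present at this height, so the r=11.5 cylinder is unchanged — area = 410.75 mm²; the r=12 sphere at (8.5, -2.5) slices to a regular 24-gon of circumradius 11.832 (√(r²−h²) with h=2 from center) (area = (24/2)·11.832²·sin(360°/24) = 434.82 mm²); Taking the first minus the rest: starting from that combined region (410.75 mm²), the r=12 sphere at (8.5, -2.5) partially overlaps it — only the 222.20 mm² overlap (of its 434.82 mm²) is removed, clipping the outline — area = 188.55 mm². So its area = 188.55 mm². Layer 13 is larger (308.09 vs 188.55 mm²).

layer 13 (z = 2.6 mm)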